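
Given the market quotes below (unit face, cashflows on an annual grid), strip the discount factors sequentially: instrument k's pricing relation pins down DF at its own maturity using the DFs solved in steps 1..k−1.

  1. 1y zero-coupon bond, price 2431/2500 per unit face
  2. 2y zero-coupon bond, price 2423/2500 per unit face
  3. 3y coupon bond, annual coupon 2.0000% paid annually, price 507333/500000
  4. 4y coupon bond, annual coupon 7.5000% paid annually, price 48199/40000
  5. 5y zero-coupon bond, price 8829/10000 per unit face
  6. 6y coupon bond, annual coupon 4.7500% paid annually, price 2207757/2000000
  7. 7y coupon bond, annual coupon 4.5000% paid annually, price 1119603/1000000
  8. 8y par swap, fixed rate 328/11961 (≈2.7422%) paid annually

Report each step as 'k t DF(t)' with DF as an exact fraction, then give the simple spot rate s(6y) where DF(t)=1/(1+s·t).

step 1 [1y] zero: DF = P = 2431/2500 ≈ 0.972400
step 2 [2y] zero: DF = P = 2423/2500 ≈ 0.969200
step 3 [3y] bond c/1=1/50: DF=(507333/500000 − 1/50·(0.972400+0.969200))/(1+1/50) = 9567/10000 ≈ 0.956700
step 4 [4y] bond c/1=3/40: DF=(48199/40000 − 3/40·(0.972400+0.969200+0.956700))/(1+3/40) = 9187/10000 ≈ 0.918700
step 5 [5y] zero: DF = P = 8829/10000 ≈ 0.882900
step 6 [6y] bond c/1=19/400: DF=(2207757/2000000 − 19/400·(0.972400+0.969200+0.956700+0.918700+0.882900))/(1+19/400) = 8407/10000 ≈ 0.840700
step 7 [7y] bond c/1=9/200: DF=(1119603/1000000 − 9/200·(0.972400+0.969200+0.956700+0.918700+0.882900+0.840700))/(1+9/200) = 1041/1250 ≈ 0.832800
step 8 [8y] swap r/1=328/11961: DF=(1 − 328/11961·(0.972400+0.969200+0.956700+0.918700+0.882900+0.840700+0.832800))/(1+328/11961) = 502/625 ≈ 0.803200

1 1 2431/2500
2 2 2423/2500
3 3 9567/10000
4 4 9187/10000
5 5 8829/10000
6 6 8407/10000
7 7 1041/1250
8 8 502/625
s(6y) = (1/(8407/10000) − 1)/(6) = 531/16814 ≈ 3.1581%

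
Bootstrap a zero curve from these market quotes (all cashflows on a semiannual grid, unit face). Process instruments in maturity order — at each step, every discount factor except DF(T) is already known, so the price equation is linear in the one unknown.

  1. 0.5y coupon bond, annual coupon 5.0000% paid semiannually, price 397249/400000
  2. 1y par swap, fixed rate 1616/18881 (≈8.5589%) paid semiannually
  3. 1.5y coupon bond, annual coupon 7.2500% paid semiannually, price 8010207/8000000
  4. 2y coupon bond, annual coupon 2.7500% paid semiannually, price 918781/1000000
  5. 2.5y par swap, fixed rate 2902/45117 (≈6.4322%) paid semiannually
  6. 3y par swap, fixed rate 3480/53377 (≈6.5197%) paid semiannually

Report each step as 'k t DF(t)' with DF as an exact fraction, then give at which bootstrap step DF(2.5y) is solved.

1 1/2 9689/10000
2 1 1149/1250
3 3/2 4501/5000
4 2 1737/2000
5 5/2 8549/10000
6 3 413/500
DF(2.5y) is solved at step 5

step 1 [0.5y] bond c/2=1/40: DF=(397249/400000 − 1/40·(0))/(1+1/40) = 9689/10000 ≈ 0.968900
step 2 [1y] swap r/2=808/18881: DF=(1 − 808/18881·(0.968900))/(1+808/18881) = 1149/1250 ≈ 0.919200
step 3 [1.5y] bond c/2=29/800: DF=(8010207/8000000 − 29/800·(0.968900+0.919200))/(1+29/800) = 4501/5000 ≈ 0.900200
step 4 [2y] bond c/2=11/800: DF=(918781/1000000 − 11/800·(0.968900+0.919200+0.900200))/(1+11/800) = 1737/2000 ≈ 0.868500
step 5 [2.5y] swap r/2=1451/45117: DF=(1 − 1451/45117·(0.968900+0.919200+0.900200+0.868500))/(1+1451/45117) = 8549/10000 ≈ 0.854900
step 6 [3y] swap r/2=1740/53377: DF=(1 − 1740/53377·(0.968900+0.919200+0.900200+0.868500+0.854900))/(1+1740/53377) = 413/500 ≈ 0.826000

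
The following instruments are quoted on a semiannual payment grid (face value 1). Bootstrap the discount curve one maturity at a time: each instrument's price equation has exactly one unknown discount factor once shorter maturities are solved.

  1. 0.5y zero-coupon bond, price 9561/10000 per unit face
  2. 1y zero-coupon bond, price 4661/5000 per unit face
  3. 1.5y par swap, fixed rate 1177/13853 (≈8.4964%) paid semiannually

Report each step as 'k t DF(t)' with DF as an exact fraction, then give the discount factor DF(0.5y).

step 1 [0.5y] zero: DF = P = 9561/10000 ≈ 0.956100
step 2 [1y] zero: DF = P = 4661/5000 ≈ 0.932200
step 3 [1.5y] swap r/2=1177/27706: DF=(1 − 1177/27706·(0.956100+0.932200))/(1+1177/27706) = 8823/10000 ≈ 0.882300

1 1/2 9561/10000
2 1 4661/5000
3 3/2 8823/10000
DF(0.5y) = 9561/10000 ≈ 0.956100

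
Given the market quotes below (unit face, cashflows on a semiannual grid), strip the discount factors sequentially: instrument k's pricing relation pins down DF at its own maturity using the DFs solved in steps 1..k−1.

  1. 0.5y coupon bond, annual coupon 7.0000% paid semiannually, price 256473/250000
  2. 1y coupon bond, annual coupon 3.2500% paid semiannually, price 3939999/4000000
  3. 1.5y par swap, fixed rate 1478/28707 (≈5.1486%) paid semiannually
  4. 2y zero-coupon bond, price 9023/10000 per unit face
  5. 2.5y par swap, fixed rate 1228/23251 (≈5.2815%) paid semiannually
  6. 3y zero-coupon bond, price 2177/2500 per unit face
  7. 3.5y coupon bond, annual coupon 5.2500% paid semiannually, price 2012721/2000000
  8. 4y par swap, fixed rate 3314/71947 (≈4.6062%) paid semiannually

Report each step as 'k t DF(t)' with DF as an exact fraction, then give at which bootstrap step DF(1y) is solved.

1 1/2 1239/1250
2 1 4767/5000
3 3/2 9261/10000
4 2 9023/10000
5 5/2 2193/2500
6 3 2177/2500
7 7/2 4197/5000
8 4 8343/10000
DF(1y) is solved at step 2

step 1 [0.5y] bond c/2=7/200: DF=(256473/250000 − 7/200·(0))/(1+7/200) = 1239/1250 ≈ 0.991200
step 2 [1y] bond c/2=13/800: DF=(3939999/4000000 − 13/800·(0.991200))/(1+13/800) = 4767/5000 ≈ 0.953400
step 3 [1.5y] swap r/2=739/28707: DF=(1 − 739/28707·(0.991200+0.953400))/(1+739/28707) = 9261/10000 ≈ 0.926100
step 4 [2y] zero: DF = P = 9023/10000 ≈ 0.902300
step 5 [2.5y] swap r/2=614/23251: DF=(1 − 614/23251·(0.991200+0.953400+0.926100+0.902300))/(1+614/23251) = 2193/2500 ≈ 0.877200
step 6 [3y] zero: DF = P = 2177/2500 ≈ 0.870800
step 7 [3.5y] bond c/2=21/800: DF=(2012721/2000000 − 21/800·(0.991200+0.953400+0.926100+0.902300+0.877200+0.870800))/(1+21/800) = 4197/5000 ≈ 0.839400
step 8 [4y] swap r/2=1657/71947: DF=(1 − 1657/71947·(0.991200+0.953400+0.926100+0.902300+0.877200+0.870800+0.839400))/(1+1657/71947) = 8343/10000 ≈ 0.834300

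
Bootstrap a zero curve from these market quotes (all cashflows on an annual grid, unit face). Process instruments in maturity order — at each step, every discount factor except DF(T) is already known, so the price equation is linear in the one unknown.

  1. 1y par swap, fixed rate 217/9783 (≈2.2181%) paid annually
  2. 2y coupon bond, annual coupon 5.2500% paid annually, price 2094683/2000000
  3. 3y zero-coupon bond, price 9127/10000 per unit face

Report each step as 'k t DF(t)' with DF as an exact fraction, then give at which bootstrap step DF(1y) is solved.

step 1 [1y] swap r/1=217/9783: DF=(1 − 217/9783·(0))/(1+217/9783) = 9783/10000 ≈ 0.978300
step 2 [2y] bond c/1=21/400: DF=(2094683/2000000 − 21/400·(0.978300))/(1+21/400) = 9463/10000 ≈ 0.946300
step 3 [3y] zero: DF = P = 9127/10000 ≈ 0.912700

1 1 9783/10000
2 2 9463/10000
3 3 9127/10000
DF(1y) is solved at step 1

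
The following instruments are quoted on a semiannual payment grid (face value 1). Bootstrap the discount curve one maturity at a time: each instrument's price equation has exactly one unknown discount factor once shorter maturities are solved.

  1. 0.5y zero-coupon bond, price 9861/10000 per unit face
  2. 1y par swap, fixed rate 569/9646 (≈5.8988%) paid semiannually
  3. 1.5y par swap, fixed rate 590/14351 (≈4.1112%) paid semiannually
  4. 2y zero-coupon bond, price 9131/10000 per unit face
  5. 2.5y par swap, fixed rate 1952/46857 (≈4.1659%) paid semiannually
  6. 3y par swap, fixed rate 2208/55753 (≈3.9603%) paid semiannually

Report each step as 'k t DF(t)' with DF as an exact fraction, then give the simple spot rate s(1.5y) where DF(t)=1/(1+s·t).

step 1 [0.5y] zero: DF = P = 9861/10000 ≈ 0.986100
step 2 [1y] swap r/2=569/19292: DF=(1 − 569/19292·(0.986100))/(1+569/19292) = 9431/10000 ≈ 0.943100
step 3 [1.5y] swap r/2=295/14351: DF=(1 − 295/14351·(0.986100+0.943100))/(1+295/14351) = 941/1000 ≈ 0.941000
step 4 [2y] zero: DF = P = 9131/10000 ≈ 0.913100
step 5 [2.5y] swap r/2=976/46857: DF=(1 − 976/46857·(0.986100+0.943100+0.941000+0.913100))/(1+976/46857) = 564/625 ≈ 0.902400
step 6 [3y] swap r/2=1104/55753: DF=(1 − 1104/55753·(0.986100+0.943100+0.941000+0.913100+0.902400))/(1+1104/55753) = 556/625 ≈ 0.889600

1 1/2 9861/10000
2 1 9431/10000
3 3/2 941/1000
4 2 9131/10000
5 5/2 564/625
6 3 556/625
s(1.5y) = (1/(941/1000) − 1)/(3/2) = 118/2823 ≈ 4.1800%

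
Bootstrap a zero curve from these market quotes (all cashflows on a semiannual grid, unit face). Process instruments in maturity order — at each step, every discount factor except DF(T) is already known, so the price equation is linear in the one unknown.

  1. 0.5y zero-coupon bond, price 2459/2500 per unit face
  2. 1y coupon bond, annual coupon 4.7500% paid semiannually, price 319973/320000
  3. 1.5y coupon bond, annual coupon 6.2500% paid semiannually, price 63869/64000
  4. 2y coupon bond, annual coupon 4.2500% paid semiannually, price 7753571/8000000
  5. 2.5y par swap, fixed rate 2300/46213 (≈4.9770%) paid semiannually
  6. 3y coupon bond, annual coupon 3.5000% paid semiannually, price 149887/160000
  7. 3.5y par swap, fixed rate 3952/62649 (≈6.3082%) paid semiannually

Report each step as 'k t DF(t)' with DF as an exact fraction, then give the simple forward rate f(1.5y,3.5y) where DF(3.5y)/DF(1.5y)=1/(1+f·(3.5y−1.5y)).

1 1/2 2459/2500
2 1 9539/10000
3 3/2 909/1000
4 2 4449/5000
5 5/2 177/200
6 3 2103/2500
7 7/2 1003/1250
f(1.5y,3.5y) = ((909/1000)/(1003/1250) − 1)/(2) = 533/8024 ≈ 6.6426%

step 1 [0.5y] zero: DF = P = 2459/2500 ≈ 0.983600
step 2 [1y] bond c/2=19/800: DF=(319973/320000 − 19/800·(0.983600))/(1+19/800) = 9539/10000 ≈ 0.953900
step 3 [1.5y] bond c/2=1/32: DF=(63869/64000 − 1/32·(0.983600+0.953900))/(1+1/32) = 909/1000 ≈ 0.909000
step 4 [2y] bond c/2=17/800: DF=(7753571/8000000 − 17/800·(0.983600+0.953900+0.909000))/(1+17/800) = 4449/5000 ≈ 0.889800
step 5 [2.5y] swap r/2=1150/46213: DF=(1 − 1150/46213·(0.983600+0.953900+0.909000+0.889800))/(1+1150/46213) = 177/200 ≈ 0.885000
step 6 [3y] bond c/2=7/400: DF=(149887/160000 − 7/400·(0.983600+0.953900+0.909000+0.889800+0.885000))/(1+7/400) = 2103/2500 ≈ 0.841200
step 7 [3.5y] swap r/2=1976/62649: DF=(1 − 1976/62649·(0.983600+0.953900+0.909000+0.889800+0.885000+0.841200))/(1+1976/62649) = 1003/1250 ≈ 0.802400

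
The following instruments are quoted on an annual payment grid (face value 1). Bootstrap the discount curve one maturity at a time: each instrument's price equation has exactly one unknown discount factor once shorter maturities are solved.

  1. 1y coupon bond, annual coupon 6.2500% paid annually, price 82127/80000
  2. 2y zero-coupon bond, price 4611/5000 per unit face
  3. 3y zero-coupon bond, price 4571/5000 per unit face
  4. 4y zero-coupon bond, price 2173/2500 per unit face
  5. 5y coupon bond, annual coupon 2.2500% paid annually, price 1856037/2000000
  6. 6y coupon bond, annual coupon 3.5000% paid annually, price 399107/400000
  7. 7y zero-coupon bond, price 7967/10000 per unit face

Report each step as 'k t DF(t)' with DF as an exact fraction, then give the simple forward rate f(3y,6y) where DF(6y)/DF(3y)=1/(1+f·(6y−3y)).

step 1 [1y] bond c/1=1/16: DF=(82127/80000 − 1/16·(0))/(1+1/16) = 4831/5000 ≈ 0.966200
step 2 [2y] zero: DF = P = 4611/5000 ≈ 0.922200
step 3 [3y] zero: DF = P = 4571/5000 ≈ 0.914200
step 4 [4y] zero: DF = P = 2173/2500 ≈ 0.869200
step 5 [5y] bond c/1=9/400: DF=(1856037/2000000 − 9/400·(0.966200+0.922200+0.914200+0.869200))/(1+9/400) = 2067/2500 ≈ 0.826800
step 6 [6y] bond c/1=7/200: DF=(399107/400000 − 7/200·(0.966200+0.922200+0.914200+0.869200+0.826800))/(1+7/200) = 8119/10000 ≈ 0.811900
step 7 [7y] zero: DF = P = 7967/10000 ≈ 0.796700

1 1 4831/5000
2 2 4611/5000
3 3 4571/5000
4 4 2173/2500
5 5 2067/2500
6 6 8119/10000
7 7 7967/10000
f(3y,6y) = ((4571/5000)/(8119/10000) − 1)/(3) = 341/8119 ≈ 4.2000%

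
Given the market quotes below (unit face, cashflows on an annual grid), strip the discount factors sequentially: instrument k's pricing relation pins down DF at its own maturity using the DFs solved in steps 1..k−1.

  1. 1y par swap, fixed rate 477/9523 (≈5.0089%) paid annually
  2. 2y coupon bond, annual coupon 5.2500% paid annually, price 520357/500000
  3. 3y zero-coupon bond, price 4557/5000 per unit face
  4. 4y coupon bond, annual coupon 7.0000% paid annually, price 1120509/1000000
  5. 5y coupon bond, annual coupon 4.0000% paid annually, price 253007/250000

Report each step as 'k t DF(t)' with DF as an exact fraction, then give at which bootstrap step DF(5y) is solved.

1 1 9523/10000
2 2 9413/10000
3 3 4557/5000
4 4 8637/10000
5 5 104/125
DF(5y) is solved at step 5

step 1 [1y] swap r/1=477/9523: DF=(1 − 477/9523·(0))/(1+477/9523) = 9523/10000 ≈ 0.952300
step 2 [2y] bond c/1=21/400: DF=(520357/500000 − 21/400·(0.952300))/(1+21/400) = 9413/10000 ≈ 0.941300
step 3 [3y] zero: DF = P = 4557/5000 ≈ 0.911400
step 4 [4y] bond c/1=7/100: DF=(1120509/1000000 − 7/100·(0.952300+0.941300+0.911400))/(1+7/100) = 8637/10000 ≈ 0.863700
step 5 [5y] bond c/1=1/25: DF=(253007/250000 − 1/25·(0.952300+0.941300+0.911400+0.863700))/(1+1/25) = 104/125 ≈ 0.832000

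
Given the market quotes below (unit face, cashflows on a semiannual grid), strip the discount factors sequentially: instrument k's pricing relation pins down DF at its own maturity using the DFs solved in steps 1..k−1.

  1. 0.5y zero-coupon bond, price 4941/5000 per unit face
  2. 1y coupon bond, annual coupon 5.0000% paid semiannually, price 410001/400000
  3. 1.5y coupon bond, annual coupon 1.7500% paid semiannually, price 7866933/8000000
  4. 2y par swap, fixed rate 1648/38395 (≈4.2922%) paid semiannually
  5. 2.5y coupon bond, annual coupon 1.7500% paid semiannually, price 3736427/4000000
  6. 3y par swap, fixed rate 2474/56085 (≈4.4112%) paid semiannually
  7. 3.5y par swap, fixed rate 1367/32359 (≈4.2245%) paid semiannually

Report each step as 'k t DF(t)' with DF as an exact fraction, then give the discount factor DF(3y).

1 1/2 4941/5000
2 1 9759/10000
3 3/2 4789/5000
4 2 1147/1250
5 5/2 8927/10000
6 3 8763/10000
7 7/2 8633/10000
DF(3y) = 8763/10000 ≈ 0.876300

step 1 [0.5y] zero: DF = P = 4941/5000 ≈ 0.988200
step 2 [1y] bond c/2=1/40: DF=(410001/400000 − 1/40·(0.988200))/(1+1/40) = 9759/10000 ≈ 0.975900
step 3 [1.5y] bond c/2=7/800: DF=(7866933/8000000 − 7/800·(0.988200+0.975900))/(1+7/800) = 4789/5000 ≈ 0.957800
step 4 [2y] swap r/2=824/38395: DF=(1 − 824/38395·(0.988200+0.975900+0.957800))/(1+824/38395) = 1147/1250 ≈ 0.917600
step 5 [2.5y] bond c/2=7/800: DF=(3736427/4000000 − 7/800·(0.988200+0.975900+0.957800+0.917600))/(1+7/800) = 8927/10000 ≈ 0.892700
step 6 [3y] swap r/2=1237/56085: DF=(1 − 1237/56085·(0.988200+0.975900+0.957800+0.917600+0.892700))/(1+1237/56085) = 8763/10000 ≈ 0.876300
step 7 [3.5y] swap r/2=1367/64718: DF=(1 − 1367/64718·(0.988200+0.975900+0.957800+0.917600+0.892700+0.876300))/(1+1367/64718) = 8633/10000 ≈ 0.863300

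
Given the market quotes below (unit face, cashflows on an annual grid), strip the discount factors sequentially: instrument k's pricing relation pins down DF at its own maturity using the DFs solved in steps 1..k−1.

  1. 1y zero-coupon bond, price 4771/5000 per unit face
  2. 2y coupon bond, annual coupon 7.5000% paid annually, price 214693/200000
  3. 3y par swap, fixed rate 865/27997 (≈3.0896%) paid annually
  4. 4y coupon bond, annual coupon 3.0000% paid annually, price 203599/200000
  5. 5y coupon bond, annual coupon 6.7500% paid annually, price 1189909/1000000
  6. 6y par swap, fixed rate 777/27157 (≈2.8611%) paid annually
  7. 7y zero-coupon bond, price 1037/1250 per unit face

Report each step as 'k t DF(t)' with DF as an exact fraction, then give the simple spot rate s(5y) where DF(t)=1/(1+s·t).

step 1 [1y] zero: DF = P = 4771/5000 ≈ 0.954200
step 2 [2y] bond c/1=3/40: DF=(214693/200000 − 3/40·(0.954200))/(1+3/40) = 233/250 ≈ 0.932000
step 3 [3y] swap r/1=865/27997: DF=(1 − 865/27997·(0.954200+0.932000))/(1+865/27997) = 1827/2000 ≈ 0.913500
step 4 [4y] bond c/1=3/100: DF=(203599/200000 − 3/100·(0.954200+0.932000+0.913500))/(1+3/100) = 2267/2500 ≈ 0.906800
step 5 [5y] bond c/1=27/400: DF=(1189909/1000000 − 27/400·(0.954200+0.932000+0.913500+0.906800))/(1+27/400) = 8803/10000 ≈ 0.880300
step 6 [6y] swap r/1=777/27157: DF=(1 − 777/27157·(0.954200+0.932000+0.913500+0.906800+0.880300))/(1+777/27157) = 4223/5000 ≈ 0.844600
step 7 [7y] zero: DF = P = 1037/1250 ≈ 0.829600

1 1 4771/5000
2 2 233/250
3 3 1827/2000
4 4 2267/2500
5 5 8803/10000
6 6 4223/5000
7 7 1037/1250
s(5y) = (1/(8803/10000) − 1)/(5) = 1197/44015 ≈ 2.7195%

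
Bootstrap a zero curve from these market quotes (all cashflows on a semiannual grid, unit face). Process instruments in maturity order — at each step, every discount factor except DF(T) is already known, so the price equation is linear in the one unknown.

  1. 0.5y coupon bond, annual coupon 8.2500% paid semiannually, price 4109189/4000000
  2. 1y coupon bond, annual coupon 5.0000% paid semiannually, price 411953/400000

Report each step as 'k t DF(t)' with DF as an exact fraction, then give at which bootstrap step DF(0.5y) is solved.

step 1 [0.5y] bond c/2=33/800: DF=(4109189/4000000 − 33/800·(0))/(1+33/800) = 4933/5000 ≈ 0.986600
step 2 [1y] bond c/2=1/40: DF=(411953/400000 − 1/40·(0.986600))/(1+1/40) = 9807/10000 ≈ 0.980700

1 1/2 4933/5000
2 1 9807/10000
DF(0.5y) is solved at step 1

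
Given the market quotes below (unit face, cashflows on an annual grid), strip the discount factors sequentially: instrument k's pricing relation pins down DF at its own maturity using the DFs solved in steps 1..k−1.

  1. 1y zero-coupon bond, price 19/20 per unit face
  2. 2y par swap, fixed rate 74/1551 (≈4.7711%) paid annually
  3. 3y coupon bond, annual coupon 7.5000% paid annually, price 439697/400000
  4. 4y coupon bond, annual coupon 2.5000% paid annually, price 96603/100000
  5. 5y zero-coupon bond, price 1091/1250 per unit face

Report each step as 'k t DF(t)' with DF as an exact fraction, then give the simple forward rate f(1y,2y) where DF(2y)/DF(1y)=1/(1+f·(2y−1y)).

step 1 [1y] zero: DF = P = 19/20 ≈ 0.950000
step 2 [2y] swap r/1=74/1551: DF=(1 − 74/1551·(0.950000))/(1+74/1551) = 1139/1250 ≈ 0.911200
step 3 [3y] bond c/1=3/40: DF=(439697/400000 − 3/40·(0.950000+0.911200))/(1+3/40) = 8927/10000 ≈ 0.892700
step 4 [4y] bond c/1=1/40: DF=(96603/100000 − 1/40·(0.950000+0.911200+0.892700))/(1+1/40) = 8753/10000 ≈ 0.875300
step 5 [5y] zero: DF = P = 1091/1250 ≈ 0.872800

1 1 19/20
2 2 1139/1250
3 3 8927/10000
4 4 8753/10000
5 5 1091/1250
f(1y,2y) = ((19/20)/(1139/1250) − 1)/(1) = 97/2278 ≈ 4.2581%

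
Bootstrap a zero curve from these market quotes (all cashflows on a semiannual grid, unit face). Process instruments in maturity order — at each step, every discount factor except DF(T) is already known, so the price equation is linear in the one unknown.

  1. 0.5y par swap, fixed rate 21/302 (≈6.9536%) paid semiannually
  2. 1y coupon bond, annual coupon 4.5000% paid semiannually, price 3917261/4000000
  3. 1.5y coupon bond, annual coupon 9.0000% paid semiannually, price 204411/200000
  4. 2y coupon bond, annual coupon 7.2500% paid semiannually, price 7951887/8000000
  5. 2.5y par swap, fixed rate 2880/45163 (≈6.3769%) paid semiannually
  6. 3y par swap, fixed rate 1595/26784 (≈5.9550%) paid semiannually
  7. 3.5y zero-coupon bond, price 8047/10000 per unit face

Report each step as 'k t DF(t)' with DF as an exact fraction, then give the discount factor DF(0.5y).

1 1/2 604/625
2 1 1873/2000
3 3/2 8961/10000
4 2 8613/10000
5 5/2 107/125
6 3 1681/2000
7 7/2 8047/10000
DF(0.5y) = 604/625 ≈ 0.966400

step 1 [0.5y] swap r/2=21/604: DF=(1 − 21/604·(0))/(1+21/604) = 604/625 ≈ 0.966400
step 2 [1y] bond c/2=9/400: DF=(3917261/4000000 − 9/400·(0.966400))/(1+9/400) = 1873/2000 ≈ 0.936500
step 3 [1.5y] bond c/2=9/200: DF=(204411/200000 − 9/200·(0.966400+0.936500))/(1+9/200) = 8961/10000 ≈ 0.896100
step 4 [2y] bond c/2=29/800: DF=(7951887/8000000 − 29/800·(0.966400+0.936500+0.896100))/(1+29/800) = 8613/10000 ≈ 0.861300
step 5 [2.5y] swap r/2=1440/45163: DF=(1 − 1440/45163·(0.966400+0.936500+0.896100+0.861300))/(1+1440/45163) = 107/125 ≈ 0.856000
step 6 [3y] swap r/2=1595/53568: DF=(1 − 1595/53568·(0.966400+0.936500+0.896100+0.861300+0.856000))/(1+1595/53568) = 1681/2000 ≈ 0.840500
step 7 [3.5y] zero: DF = P = 8047/10000 ≈ 0.804700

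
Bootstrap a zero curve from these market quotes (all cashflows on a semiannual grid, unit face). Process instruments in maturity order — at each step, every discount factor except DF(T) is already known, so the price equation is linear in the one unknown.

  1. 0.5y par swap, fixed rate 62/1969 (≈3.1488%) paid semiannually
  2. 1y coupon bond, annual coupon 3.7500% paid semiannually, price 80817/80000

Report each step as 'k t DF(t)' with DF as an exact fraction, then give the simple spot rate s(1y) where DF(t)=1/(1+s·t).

step 1 [0.5y] swap r/2=31/1969: DF=(1 − 31/1969·(0))/(1+31/1969) = 1969/2000 ≈ 0.984500
step 2 [1y] bond c/2=3/160: DF=(80817/80000 − 3/160·(0.984500))/(1+3/160) = 1947/2000 ≈ 0.973500

1 1/2 1969/2000
2 1 1947/2000
s(1y) = (1/(1947/2000) − 1)/(1) = 53/1947 ≈ 2.7221%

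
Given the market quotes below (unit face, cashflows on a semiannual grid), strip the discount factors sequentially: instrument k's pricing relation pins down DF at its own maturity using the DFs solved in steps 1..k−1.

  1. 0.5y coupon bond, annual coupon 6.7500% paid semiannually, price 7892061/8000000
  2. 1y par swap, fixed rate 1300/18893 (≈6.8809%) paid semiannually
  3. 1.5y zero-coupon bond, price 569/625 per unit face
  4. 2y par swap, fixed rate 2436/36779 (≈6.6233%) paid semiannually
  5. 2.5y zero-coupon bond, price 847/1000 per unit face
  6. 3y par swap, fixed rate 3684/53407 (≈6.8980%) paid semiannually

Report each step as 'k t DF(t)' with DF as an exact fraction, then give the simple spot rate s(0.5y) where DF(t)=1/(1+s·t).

step 1 [0.5y] bond c/2=27/800: DF=(7892061/8000000 − 27/800·(0))/(1+27/800) = 9543/10000 ≈ 0.954300
step 2 [1y] swap r/2=650/18893: DF=(1 − 650/18893·(0.954300))/(1+650/18893) = 187/200 ≈ 0.935000
step 3 [1.5y] zero: DF = P = 569/625 ≈ 0.910400
step 4 [2y] swap r/2=1218/36779: DF=(1 − 1218/36779·(0.954300+0.935000+0.910400))/(1+1218/36779) = 4391/5000 ≈ 0.878200
step 5 [2.5y] zero: DF = P = 847/1000 ≈ 0.847000
step 6 [3y] swap r/2=1842/53407: DF=(1 − 1842/53407·(0.954300+0.935000+0.910400+0.878200+0.847000))/(1+1842/53407) = 4079/5000 ≈ 0.815800

1 1/2 9543/10000
2 1 187/200
3 3/2 569/625
4 2 4391/5000
5 5/2 847/1000
6 3 4079/5000
s(0.5y) = (1/(9543/10000) − 1)/(1/2) = 914/9543 ≈ 9.5777%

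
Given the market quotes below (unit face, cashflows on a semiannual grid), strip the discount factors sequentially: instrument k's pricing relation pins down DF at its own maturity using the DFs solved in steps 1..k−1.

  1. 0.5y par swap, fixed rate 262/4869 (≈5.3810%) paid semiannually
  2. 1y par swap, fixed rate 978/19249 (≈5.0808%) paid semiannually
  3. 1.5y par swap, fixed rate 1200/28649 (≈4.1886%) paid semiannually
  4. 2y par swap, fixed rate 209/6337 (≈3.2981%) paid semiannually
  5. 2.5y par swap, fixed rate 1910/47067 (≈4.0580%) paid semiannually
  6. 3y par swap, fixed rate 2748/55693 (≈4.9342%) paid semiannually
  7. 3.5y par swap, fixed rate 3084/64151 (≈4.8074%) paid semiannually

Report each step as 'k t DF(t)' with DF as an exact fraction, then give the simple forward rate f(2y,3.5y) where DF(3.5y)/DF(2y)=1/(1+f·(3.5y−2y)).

step 1 [0.5y] swap r/2=131/4869: DF=(1 − 131/4869·(0))/(1+131/4869) = 4869/5000 ≈ 0.973800
step 2 [1y] swap r/2=489/19249: DF=(1 − 489/19249·(0.973800))/(1+489/19249) = 9511/10000 ≈ 0.951100
step 3 [1.5y] swap r/2=600/28649: DF=(1 − 600/28649·(0.973800+0.951100))/(1+600/28649) = 47/50 ≈ 0.940000
step 4 [2y] swap r/2=209/12674: DF=(1 − 209/12674·(0.973800+0.951100+0.940000))/(1+209/12674) = 9373/10000 ≈ 0.937300
step 5 [2.5y] swap r/2=955/47067: DF=(1 − 955/47067·(0.973800+0.951100+0.940000+0.937300))/(1+955/47067) = 1809/2000 ≈ 0.904500
step 6 [3y] swap r/2=1374/55693: DF=(1 − 1374/55693·(0.973800+0.951100+0.940000+0.937300+0.904500))/(1+1374/55693) = 4313/5000 ≈ 0.862600
step 7 [3.5y] swap r/2=1542/64151: DF=(1 − 1542/64151·(0.973800+0.951100+0.940000+0.937300+0.904500+0.862600))/(1+1542/64151) = 4229/5000 ≈ 0.845800

1 1/2 4869/5000
2 1 9511/10000
3 3/2 47/50
4 2 9373/10000
5 5/2 1809/2000
6 3 4313/5000
7 7/2 4229/5000
f(2y,3.5y) = ((9373/10000)/(4229/5000) − 1)/(3/2) = 305/4229 ≈ 7.2121%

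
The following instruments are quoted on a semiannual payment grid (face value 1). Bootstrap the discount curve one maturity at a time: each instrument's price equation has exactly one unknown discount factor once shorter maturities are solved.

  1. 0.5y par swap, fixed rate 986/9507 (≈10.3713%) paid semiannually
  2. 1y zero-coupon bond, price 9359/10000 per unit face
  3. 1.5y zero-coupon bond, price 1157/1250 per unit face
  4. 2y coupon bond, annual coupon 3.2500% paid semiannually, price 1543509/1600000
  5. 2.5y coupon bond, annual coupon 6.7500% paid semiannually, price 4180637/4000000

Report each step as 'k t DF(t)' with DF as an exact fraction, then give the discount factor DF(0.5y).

step 1 [0.5y] swap r/2=493/9507: DF=(1 − 493/9507·(0))/(1+493/9507) = 9507/10000 ≈ 0.950700
step 2 [1y] zero: DF = P = 9359/10000 ≈ 0.935900
step 3 [1.5y] zero: DF = P = 1157/1250 ≈ 0.925600
step 4 [2y] bond c/2=13/800: DF=(1543509/1600000 − 13/800·(0.950700+0.935900+0.925600))/(1+13/800) = 9043/10000 ≈ 0.904300
step 5 [2.5y] bond c/2=27/800: DF=(4180637/4000000 − 27/800·(0.950700+0.935900+0.925600+0.904300))/(1+27/800) = 8897/10000 ≈ 0.889700

1 1/2 9507/10000
2 1 9359/10000
3 3/2 1157/1250
4 2 9043/10000
5 5/2 8897/10000
DF(0.5y) = 9507/10000 ≈ 0.950700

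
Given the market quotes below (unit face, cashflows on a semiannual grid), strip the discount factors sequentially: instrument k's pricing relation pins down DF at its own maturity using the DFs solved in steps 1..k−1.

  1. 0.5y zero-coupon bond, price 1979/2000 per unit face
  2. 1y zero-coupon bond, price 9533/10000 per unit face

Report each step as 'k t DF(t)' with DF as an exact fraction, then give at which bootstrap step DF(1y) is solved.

1 1/2 1979/2000
2 1 9533/10000
DF(1y) is solved at step 2

step 1 [0.5y] zero: DF = P = 1979/2000 ≈ 0.989500
step 2 [1y] zero: DF = P = 9533/10000 ≈ 0.953300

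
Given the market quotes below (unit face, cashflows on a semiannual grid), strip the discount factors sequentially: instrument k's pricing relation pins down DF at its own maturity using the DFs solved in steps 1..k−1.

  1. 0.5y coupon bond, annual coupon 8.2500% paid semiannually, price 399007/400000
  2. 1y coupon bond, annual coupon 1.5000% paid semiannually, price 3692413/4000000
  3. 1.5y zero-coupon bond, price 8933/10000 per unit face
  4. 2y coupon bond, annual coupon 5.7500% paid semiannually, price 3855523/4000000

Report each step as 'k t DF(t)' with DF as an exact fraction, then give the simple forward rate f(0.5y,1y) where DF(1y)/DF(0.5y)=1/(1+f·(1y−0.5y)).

step 1 [0.5y] bond c/2=33/800: DF=(399007/400000 − 33/800·(0))/(1+33/800) = 479/500 ≈ 0.958000
step 2 [1y] bond c/2=3/400: DF=(3692413/4000000 − 3/400·(0.958000))/(1+3/400) = 9091/10000 ≈ 0.909100
step 3 [1.5y] zero: DF = P = 8933/10000 ≈ 0.893300
step 4 [2y] bond c/2=23/800: DF=(3855523/4000000 − 23/800·(0.958000+0.909100+0.893300))/(1+23/800) = 4299/5000 ≈ 0.859800

1 1/2 479/500
2 1 9091/10000
3 3/2 8933/10000
4 2 4299/5000
f(0.5y,1y) = ((479/500)/(9091/10000) − 1)/(1/2) = 978/9091 ≈ 10.7579%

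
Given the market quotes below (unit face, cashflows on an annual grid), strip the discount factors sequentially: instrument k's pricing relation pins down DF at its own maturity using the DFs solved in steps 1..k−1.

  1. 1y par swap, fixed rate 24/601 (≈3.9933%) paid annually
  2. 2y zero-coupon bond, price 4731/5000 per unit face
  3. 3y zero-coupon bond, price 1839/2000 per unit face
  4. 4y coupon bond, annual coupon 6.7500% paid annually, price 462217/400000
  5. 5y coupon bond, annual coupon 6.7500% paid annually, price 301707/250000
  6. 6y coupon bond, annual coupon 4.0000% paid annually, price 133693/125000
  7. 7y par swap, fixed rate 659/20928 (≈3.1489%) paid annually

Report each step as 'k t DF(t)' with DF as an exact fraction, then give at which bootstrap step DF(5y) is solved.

1 1 601/625
2 2 4731/5000
3 3 1839/2000
4 4 9037/10000
5 5 4473/5000
6 6 1701/2000
7 7 8023/10000
DF(5y) is solved at step 5

step 1 [1y] swap r/1=24/601: DF=(1 − 24/601·(0))/(1+24/601) = 601/625 ≈ 0.961600
step 2 [2y] zero: DF = P = 4731/5000 ≈ 0.946200
step 3 [3y] zero: DF = P = 1839/2000 ≈ 0.919500
step 4 [4y] bond c/1=27/400: DF=(462217/400000 − 27/400·(0.961600+0.946200+0.919500))/(1+27/400) = 9037/10000 ≈ 0.903700
step 5 [5y] bond c/1=27/400: DF=(301707/250000 − 27/400·(0.961600+0.946200+0.919500+0.903700))/(1+27/400) = 4473/5000 ≈ 0.894600
step 6 [6y] bond c/1=1/25: DF=(133693/125000 − 1/25·(0.961600+0.946200+0.919500+0.903700+0.894600))/(1+1/25) = 1701/2000 ≈ 0.850500
step 7 [7y] swap r/1=659/20928: DF=(1 − 659/20928·(0.961600+0.946200+0.919500+0.903700+0.894600+0.850500))/(1+659/20928) = 8023/10000 ≈ 0.802300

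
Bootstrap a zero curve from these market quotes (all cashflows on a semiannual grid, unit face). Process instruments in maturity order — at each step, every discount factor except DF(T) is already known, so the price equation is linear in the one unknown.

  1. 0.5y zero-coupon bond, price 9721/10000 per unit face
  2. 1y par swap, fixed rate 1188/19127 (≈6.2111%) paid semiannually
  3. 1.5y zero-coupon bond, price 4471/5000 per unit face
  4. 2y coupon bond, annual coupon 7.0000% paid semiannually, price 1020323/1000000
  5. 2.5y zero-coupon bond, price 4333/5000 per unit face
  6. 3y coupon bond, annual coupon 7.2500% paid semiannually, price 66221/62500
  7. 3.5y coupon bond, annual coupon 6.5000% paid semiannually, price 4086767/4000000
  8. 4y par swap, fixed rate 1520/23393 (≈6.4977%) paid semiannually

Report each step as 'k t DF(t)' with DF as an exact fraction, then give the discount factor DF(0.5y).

step 1 [0.5y] zero: DF = P = 9721/10000 ≈ 0.972100
step 2 [1y] swap r/2=594/19127: DF=(1 − 594/19127·(0.972100))/(1+594/19127) = 4703/5000 ≈ 0.940600
step 3 [1.5y] zero: DF = P = 4471/5000 ≈ 0.894200
step 4 [2y] bond c/2=7/200: DF=(1020323/1000000 − 7/200·(0.972100+0.940600+0.894200))/(1+7/200) = 8909/10000 ≈ 0.890900
step 5 [2.5y] zero: DF = P = 4333/5000 ≈ 0.866600
step 6 [3y] bond c/2=29/800: DF=(66221/62500 − 29/800·(0.972100+0.940600+0.894200+0.890900+0.866600))/(1+29/800) = 2157/2500 ≈ 0.862800
step 7 [3.5y] bond c/2=13/400: DF=(4086767/4000000 − 13/400·(0.972100+0.940600+0.894200+0.890900+0.866600+0.862800))/(1+13/400) = 8187/10000 ≈ 0.818700
step 8 [4y] swap r/2=760/23393: DF=(1 − 760/23393·(0.972100+0.940600+0.894200+0.890900+0.866600+0.862800+0.818700))/(1+760/23393) = 193/250 ≈ 0.772000

1 1/2 9721/10000
2 1 4703/5000
3 3/2 4471/5000
4 2 8909/10000
5 5/2 4333/5000
6 3 2157/2500
7 7/2 8187/10000
8 4 193/250
DF(0.5y) = 9721/10000 ≈ 0.972100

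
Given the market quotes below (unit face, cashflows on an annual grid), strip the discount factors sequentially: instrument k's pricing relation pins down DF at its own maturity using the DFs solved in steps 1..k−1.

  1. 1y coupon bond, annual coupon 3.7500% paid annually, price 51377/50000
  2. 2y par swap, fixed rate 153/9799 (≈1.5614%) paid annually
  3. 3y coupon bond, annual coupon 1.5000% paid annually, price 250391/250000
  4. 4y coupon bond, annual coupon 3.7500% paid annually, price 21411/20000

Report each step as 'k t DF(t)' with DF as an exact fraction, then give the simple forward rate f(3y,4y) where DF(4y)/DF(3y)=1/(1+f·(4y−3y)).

1 1 619/625
2 2 4847/5000
3 3 4789/5000
4 4 579/625
f(3y,4y) = ((4789/5000)/(579/625) − 1)/(1) = 157/4632 ≈ 3.3895%

step 1 [1y] bond c/1=3/80: DF=(51377/50000 − 3/80·(0))/(1+3/80) = 619/625 ≈ 0.990400
step 2 [2y] swap r/1=153/9799: DF=(1 − 153/9799·(0.990400))/(1+153/9799) = 4847/5000 ≈ 0.969400
step 3 [3y] bond c/1=3/200: DF=(250391/250000 − 3/200·(0.990400+0.969400))/(1+3/200) = 4789/5000 ≈ 0.957800
step 4 [4y] bond c/1=3/80: DF=(21411/20000 − 3/80·(0.990400+0.969400+0.957800))/(1+3/80) = 579/625 ≈ 0.926400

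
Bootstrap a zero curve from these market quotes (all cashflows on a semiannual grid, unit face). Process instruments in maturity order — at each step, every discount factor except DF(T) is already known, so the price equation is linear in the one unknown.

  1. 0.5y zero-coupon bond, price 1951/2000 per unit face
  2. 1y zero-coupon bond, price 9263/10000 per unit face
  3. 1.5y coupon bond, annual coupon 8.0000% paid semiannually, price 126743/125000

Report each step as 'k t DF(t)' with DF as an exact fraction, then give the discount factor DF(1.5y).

step 1 [0.5y] zero: DF = P = 1951/2000 ≈ 0.975500
step 2 [1y] zero: DF = P = 9263/10000 ≈ 0.926300
step 3 [1.5y] bond c/2=1/25: DF=(126743/125000 − 1/25·(0.975500+0.926300))/(1+1/25) = 4509/5000 ≈ 0.901800

1 1/2 1951/2000
2 1 9263/10000
3 3/2 4509/5000
DF(1.5y) = 4509/5000 ≈ 0.901800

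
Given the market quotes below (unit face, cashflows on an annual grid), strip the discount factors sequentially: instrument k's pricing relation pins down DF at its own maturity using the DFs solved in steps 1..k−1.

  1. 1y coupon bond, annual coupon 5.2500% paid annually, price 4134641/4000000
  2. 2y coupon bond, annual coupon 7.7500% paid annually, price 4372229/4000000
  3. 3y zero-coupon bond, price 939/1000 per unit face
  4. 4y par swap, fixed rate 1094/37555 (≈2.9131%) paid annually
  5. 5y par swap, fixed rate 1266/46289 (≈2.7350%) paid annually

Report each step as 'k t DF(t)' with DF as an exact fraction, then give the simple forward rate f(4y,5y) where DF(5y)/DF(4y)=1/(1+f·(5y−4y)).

1 1 9821/10000
2 2 4719/5000
3 3 939/1000
4 4 4453/5000
5 5 4367/5000
f(4y,5y) = ((4453/5000)/(4367/5000) − 1)/(1) = 86/4367 ≈ 1.9693%

step 1 [1y] bond c/1=21/400: DF=(4134641/4000000 − 21/400·(0))/(1+21/400) = 9821/10000 ≈ 0.982100
step 2 [2y] bond c/1=31/400: DF=(4372229/4000000 − 31/400·(0.982100))/(1+31/400) = 4719/5000 ≈ 0.943800
step 3 [3y] zero: DF = P = 939/1000 ≈ 0.939000
step 4 [4y] swap r/1=1094/37555: DF=(1 − 1094/37555·(0.982100+0.943800+0.939000))/(1+1094/37555) = 4453/5000 ≈ 0.890600
step 5 [5y] swap r/1=1266/46289: DF=(1 − 1266/46289·(0.982100+0.943800+0.939000+0.890600))/(1+1266/46289) = 4367/5000 ≈ 0.873400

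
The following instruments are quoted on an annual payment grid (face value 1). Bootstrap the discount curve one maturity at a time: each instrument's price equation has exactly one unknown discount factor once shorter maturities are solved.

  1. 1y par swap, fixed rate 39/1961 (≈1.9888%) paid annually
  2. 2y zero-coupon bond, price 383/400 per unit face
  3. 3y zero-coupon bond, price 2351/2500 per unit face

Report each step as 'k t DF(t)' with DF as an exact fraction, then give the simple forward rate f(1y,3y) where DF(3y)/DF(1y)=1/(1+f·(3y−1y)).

1 1 1961/2000
2 2 383/400
3 3 2351/2500
f(1y,3y) = ((1961/2000)/(2351/2500) − 1)/(2) = 401/18808 ≈ 2.1321%

step 1 [1y] swap r/1=39/1961: DF=(1 − 39/1961·(0))/(1+39/1961) = 1961/2000 ≈ 0.980500
step 2 [2y] zero: DF = P = 383/400 ≈ 0.957500
step 3 [3y] zero: DF = P = 2351/2500 ≈ 0.940400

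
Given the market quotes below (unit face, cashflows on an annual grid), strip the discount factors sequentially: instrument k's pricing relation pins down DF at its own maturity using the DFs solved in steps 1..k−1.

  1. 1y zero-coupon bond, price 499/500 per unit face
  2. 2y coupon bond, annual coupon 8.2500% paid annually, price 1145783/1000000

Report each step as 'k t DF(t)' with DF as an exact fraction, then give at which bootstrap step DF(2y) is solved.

step 1 [1y] zero: DF = P = 499/500 ≈ 0.998000
step 2 [2y] bond c/1=33/400: DF=(1145783/1000000 − 33/400·(0.998000))/(1+33/400) = 614/625 ≈ 0.982400

1 1 499/500
2 2 614/625
DF(2y) is solved at step 2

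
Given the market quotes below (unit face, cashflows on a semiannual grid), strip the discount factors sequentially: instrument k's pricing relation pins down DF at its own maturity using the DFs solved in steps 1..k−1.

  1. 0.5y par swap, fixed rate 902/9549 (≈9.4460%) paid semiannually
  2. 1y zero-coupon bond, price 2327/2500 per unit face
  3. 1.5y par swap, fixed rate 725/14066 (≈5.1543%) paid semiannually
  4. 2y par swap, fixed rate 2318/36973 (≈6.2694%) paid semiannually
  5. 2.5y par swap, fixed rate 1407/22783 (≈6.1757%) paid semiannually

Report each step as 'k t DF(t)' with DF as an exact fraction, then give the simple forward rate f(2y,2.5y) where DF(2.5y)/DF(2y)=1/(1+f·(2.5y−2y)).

1 1/2 9549/10000
2 1 2327/2500
3 3/2 371/400
4 2 8841/10000
5 5/2 8593/10000
f(2y,2.5y) = ((8841/10000)/(8593/10000) − 1)/(1/2) = 496/8593 ≈ 5.7721%

step 1 [0.5y] swap r/2=451/9549: DF=(1 − 451/9549·(0))/(1+451/9549) = 9549/10000 ≈ 0.954900
step 2 [1y] zero: DF = P = 2327/2500 ≈ 0.930800
step 3 [1.5y] swap r/2=725/28132: DF=(1 − 725/28132·(0.954900+0.930800))/(1+725/28132) = 371/400 ≈ 0.927500
step 4 [2y] swap r/2=1159/36973: DF=(1 − 1159/36973·(0.954900+0.930800+0.927500))/(1+1159/36973) = 8841/10000 ≈ 0.884100
step 5 [2.5y] swap r/2=1407/45566: DF=(1 − 1407/45566·(0.954900+0.930800+0.927500+0.884100))/(1+1407/45566) = 8593/10000 ≈ 0.859300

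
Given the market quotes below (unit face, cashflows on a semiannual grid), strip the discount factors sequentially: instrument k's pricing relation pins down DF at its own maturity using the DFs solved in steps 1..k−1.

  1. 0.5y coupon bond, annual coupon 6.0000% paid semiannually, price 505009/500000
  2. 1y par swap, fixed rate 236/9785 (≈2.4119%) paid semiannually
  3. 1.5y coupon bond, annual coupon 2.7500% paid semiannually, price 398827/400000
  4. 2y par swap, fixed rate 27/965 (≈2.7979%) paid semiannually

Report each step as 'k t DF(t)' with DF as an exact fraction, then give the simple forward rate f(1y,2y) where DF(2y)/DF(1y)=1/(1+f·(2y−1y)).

1 1/2 4903/5000
2 1 2441/2500
3 3/2 957/1000
4 2 473/500
f(1y,2y) = ((2441/2500)/(473/500) − 1)/(1) = 76/2365 ≈ 3.2135%

step 1 [0.5y] bond c/2=3/100: DF=(505009/500000 − 3/100·(0))/(1+3/100) = 4903/5000 ≈ 0.980600
step 2 [1y] swap r/2=118/9785: DF=(1 − 118/9785·(0.980600))/(1+118/9785) = 2441/2500 ≈ 0.976400
step 3 [1.5y] bond c/2=11/800: DF=(398827/400000 − 11/800·(0.980600+0.976400))/(1+11/800) = 957/1000 ≈ 0.957000
step 4 [2y] swap r/2=27/1930: DF=(1 − 27/1930·(0.980600+0.976400+0.957000))/(1+27/1930) = 473/500 ≈ 0.946000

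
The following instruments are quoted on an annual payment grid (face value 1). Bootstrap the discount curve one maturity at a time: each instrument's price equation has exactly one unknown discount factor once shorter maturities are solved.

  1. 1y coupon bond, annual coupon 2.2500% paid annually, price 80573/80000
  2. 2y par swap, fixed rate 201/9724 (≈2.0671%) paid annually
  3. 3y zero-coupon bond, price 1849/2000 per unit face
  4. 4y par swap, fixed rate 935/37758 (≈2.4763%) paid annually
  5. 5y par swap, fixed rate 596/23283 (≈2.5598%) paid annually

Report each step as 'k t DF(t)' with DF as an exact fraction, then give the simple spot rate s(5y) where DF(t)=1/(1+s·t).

step 1 [1y] bond c/1=9/400: DF=(80573/80000 − 9/400·(0))/(1+9/400) = 197/200 ≈ 0.985000
step 2 [2y] swap r/1=201/9724: DF=(1 − 201/9724·(0.985000))/(1+201/9724) = 4799/5000 ≈ 0.959800
step 3 [3y] zero: DF = P = 1849/2000 ≈ 0.924500
step 4 [4y] swap r/1=935/37758: DF=(1 − 935/37758·(0.985000+0.959800+0.924500))/(1+935/37758) = 1813/2000 ≈ 0.906500
step 5 [5y] swap r/1=596/23283: DF=(1 − 596/23283·(0.985000+0.959800+0.924500+0.906500))/(1+596/23283) = 1101/1250 ≈ 0.880800

1 1 197/200
2 2 4799/5000
3 3 1849/2000
4 4 1813/2000
5 5 1101/1250
s(5y) = (1/(1101/1250) − 1)/(5) = 149/5505 ≈ 2.7066%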